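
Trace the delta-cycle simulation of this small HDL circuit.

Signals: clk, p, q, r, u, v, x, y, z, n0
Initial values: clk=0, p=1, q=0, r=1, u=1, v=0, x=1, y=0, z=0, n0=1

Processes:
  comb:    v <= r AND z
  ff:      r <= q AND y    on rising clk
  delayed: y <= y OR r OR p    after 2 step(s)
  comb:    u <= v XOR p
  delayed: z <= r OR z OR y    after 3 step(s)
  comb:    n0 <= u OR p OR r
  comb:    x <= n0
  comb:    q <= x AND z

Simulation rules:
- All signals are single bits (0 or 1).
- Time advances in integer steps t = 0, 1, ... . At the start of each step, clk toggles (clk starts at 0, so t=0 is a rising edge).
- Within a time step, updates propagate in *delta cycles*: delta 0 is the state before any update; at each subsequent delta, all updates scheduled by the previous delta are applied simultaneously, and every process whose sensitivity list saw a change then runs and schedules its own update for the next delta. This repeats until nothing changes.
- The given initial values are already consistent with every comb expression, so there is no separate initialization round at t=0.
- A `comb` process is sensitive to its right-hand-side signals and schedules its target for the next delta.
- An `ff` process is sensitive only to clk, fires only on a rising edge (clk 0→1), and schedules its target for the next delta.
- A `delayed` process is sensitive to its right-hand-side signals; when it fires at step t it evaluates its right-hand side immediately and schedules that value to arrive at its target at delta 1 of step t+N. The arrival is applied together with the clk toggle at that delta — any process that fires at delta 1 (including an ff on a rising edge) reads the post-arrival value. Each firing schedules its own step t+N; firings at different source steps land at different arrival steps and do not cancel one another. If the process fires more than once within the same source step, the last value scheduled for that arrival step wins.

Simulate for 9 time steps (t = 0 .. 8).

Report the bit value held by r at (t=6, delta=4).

t0.Δ0 x=1 y=0 q=0 n0=1 v=0 p=1 r=1 clk=0 z=0 u=1
t0.Δ1 x=1 y=0 q=0 n0=1 v=0 p=1 r=1 clk=1 z=0 u=1
t0.Δ2 x=1 y=0 q=0 n0=1 v=0 p=1 r=0 clk=1 z=0 u=1
t1.Δ0 x=1 y=0 q=0 n0=1 v=0 p=1 r=0 clk=1 z=0 u=1
t1.Δ1 x=1 y=0 q=0 n0=1 v=0 p=1 r=0 clk=0 z=0 u=1
t2.Δ0 x=1 y=0 q=0 n0=1 v=0 p=1 r=0 clk=0 z=0 u=1
t2.Δ1 x=1 y=1 q=0 n0=1 v=0 p=1 r=0 clk=1 z=0 u=1
t3.Δ0 x=1 y=1 q=0 n0=1 v=0 p=1 r=0 clk=1 z=0 u=1
t3.Δ1 x=1 y=1 q=0 n0=1 v=0 p=1 r=0 clk=0 z=0 u=1
t4.Δ0 x=1 y=1 q=0 n0=1 v=0 p=1 r=0 clk=0 z=0 u=1
t4.Δ1 x=1 y=1 q=0 n0=1 v=0 p=1 r=0 clk=1 z=0 u=1
t5.Δ0 x=1 y=1 q=0 n0=1 v=0 p=1 r=0 clk=1 z=0 u=1
t5.Δ1 x=1 y=1 q=0 n0=1 v=0 p=1 r=0 clk=0 z=1 u=1
t5.Δ2 x=1 y=1 q=1 n0=1 v=0 p=1 r=0 clk=0 z=1 u=1
t6.Δ0 x=1 y=1 q=1 n0=1 v=0 p=1 r=0 clk=0 z=1 u=1
t6.Δ1 x=1 y=1 q=1 n0=1 v=0 p=1 r=0 clk=1 z=1 u=1
t6.Δ2 x=1 y=1 q=1 n0=1 v=0 p=1 r=1 clk=1 z=1 u=1
t6.Δ3 x=1 y=1 q=1 n0=1 v=1 p=1 r=1 clk=1 z=1 u=1
t6.Δ4 x=1 y=1 q=1 n0=1 v=1 p=1 r=1 clk=1 z=1 u=0
t7.Δ0 x=1 y=1 q=1 n0=1 v=1 p=1 r=1 clk=1 z=1 u=0
t7.Δ1 x=1 y=1 q=1 n0=1 v=1 p=1 r=1 clk=0 z=1 u=0
t8.Δ0 x=1 y=1 q=1 n0=1 v=1 p=1 r=1 clk=0 z=1 u=0
t8.Δ1 x=1 y=1 q=1 n0=1 v=1 p=1 r=1 clk=1 z=1 u=0

1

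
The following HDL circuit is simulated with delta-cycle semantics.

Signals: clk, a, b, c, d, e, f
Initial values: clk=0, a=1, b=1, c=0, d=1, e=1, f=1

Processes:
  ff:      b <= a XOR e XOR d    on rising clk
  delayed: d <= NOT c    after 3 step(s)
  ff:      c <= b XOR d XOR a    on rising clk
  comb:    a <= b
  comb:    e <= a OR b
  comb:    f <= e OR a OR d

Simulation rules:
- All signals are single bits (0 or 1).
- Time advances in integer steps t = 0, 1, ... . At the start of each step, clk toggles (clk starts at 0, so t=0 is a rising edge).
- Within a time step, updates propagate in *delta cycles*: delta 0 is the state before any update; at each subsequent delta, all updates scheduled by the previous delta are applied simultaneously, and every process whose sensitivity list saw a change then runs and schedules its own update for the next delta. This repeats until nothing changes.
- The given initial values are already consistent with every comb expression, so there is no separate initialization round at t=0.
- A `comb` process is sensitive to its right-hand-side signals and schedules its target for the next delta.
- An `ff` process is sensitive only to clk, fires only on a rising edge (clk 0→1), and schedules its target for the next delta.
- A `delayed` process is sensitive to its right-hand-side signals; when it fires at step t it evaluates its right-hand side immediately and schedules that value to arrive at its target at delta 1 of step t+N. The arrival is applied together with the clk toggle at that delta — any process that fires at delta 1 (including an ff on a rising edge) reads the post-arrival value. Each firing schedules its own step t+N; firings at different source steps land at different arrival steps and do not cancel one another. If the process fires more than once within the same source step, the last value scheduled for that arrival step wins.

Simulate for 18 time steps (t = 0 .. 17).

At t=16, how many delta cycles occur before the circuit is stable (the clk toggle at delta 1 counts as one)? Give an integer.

t0.Δ0 d=1 a=1 clk=0 e=1 b=1 f=1 c=0
t0.Δ1 d=1 a=1 clk=1 e=1 b=1 f=1 c=0
t0.Δ2 d=1 a=1 clk=1 e=1 b=1 f=1 c=1
t1.Δ0 d=1 a=1 clk=1 e=1 b=1 f=1 c=1
t1.Δ1 d=1 a=1 clk=0 e=1 b=1 f=1 c=1
t2.Δ0 d=1 a=1 clk=0 e=1 b=1 f=1 c=1
t2.Δ1 d=1 a=1 clk=1 e=1 b=1 f=1 c=1
t3.Δ0 d=1 a=1 clk=1 e=1 b=1 f=1 c=1
t3.Δ1 d=0 a=1 clk=0 e=1 b=1 f=1 c=1
t4.Δ0 d=0 a=1 clk=0 e=1 b=1 f=1 c=1
t4.Δ1 d=0 a=1 clk=1 e=1 b=1 f=1 c=1
t4.Δ2 d=0 a=1 clk=1 e=1 b=0 f=1 c=0
t4.Δ3 d=0 a=0 clk=1 e=1 b=0 f=1 c=0
t4.Δ4 d=0 a=0 clk=1 e=0 b=0 f=1 c=0
t4.Δ5 d=0 a=0 clk=1 e=0 b=0 f=0 c=0
t5.Δ0 d=0 a=0 clk=1 e=0 b=0 f=0 c=0
t5.Δ1 d=0 a=0 clk=0 e=0 b=0 f=0 c=0
t6.Δ0 d=0 a=0 clk=0 e=0 b=0 f=0 c=0
t6.Δ1 d=0 a=0 clk=1 e=0 b=0 f=0 c=0
t7.Δ0 d=0 a=0 clk=1 e=0 b=0 f=0 c=0
t7.Δ1 d=1 a=0 clk=0 e=0 b=0 f=0 c=0
t7.Δ2 d=1 a=0 clk=0 e=0 b=0 f=1 c=0
t8.Δ0 d=1 a=0 clk=0 e=0 b=0 f=1 c=0
t8.Δ1 d=1 a=0 clk=1 e=0 b=0 f=1 c=0
t8.Δ2 d=1 a=0 clk=1 e=0 b=1 f=1 c=1
t8.Δ3 d=1 a=1 clk=1 e=1 b=1 f=1 c=1
t9.Δ0 d=1 a=1 clk=1 e=1 b=1 f=1 c=1
t9.Δ1 d=1 a=1 clk=0 e=1 b=1 f=1 c=1
t10.Δ0 d=1 a=1 clk=0 e=1 b=1 f=1 c=1
t10.Δ1 d=1 a=1 clk=1 e=1 b=1 f=1 c=1
t11.Δ0 d=1 a=1 clk=1 e=1 b=1 f=1 c=1
t11.Δ1 d=0 a=1 clk=0 e=1 b=1 f=1 c=1
t12.Δ0 d=0 a=1 clk=0 e=1 b=1 f=1 c=1
t12.Δ1 d=0 a=1 clk=1 e=1 b=1 f=1 c=1
t12.Δ2 d=0 a=1 clk=1 e=1 b=0 f=1 c=0
t12.Δ3 d=0 a=0 clk=1 e=1 b=0 f=1 c=0
t12.Δ4 d=0 a=0 clk=1 e=0 b=0 f=1 c=0
t12.Δ5 d=0 a=0 clk=1 e=0 b=0 f=0 c=0
t13.Δ0 d=0 a=0 clk=1 e=0 b=0 f=0 c=0
t13.Δ1 d=0 a=0 clk=0 e=0 b=0 f=0 c=0
t14.Δ0 d=0 a=0 clk=0 e=0 b=0 f=0 c=0
t14.Δ1 d=0 a=0 clk=1 e=0 b=0 f=0 c=0
t15.Δ0 d=0 a=0 clk=1 e=0 b=0 f=0 c=0
t15.Δ1 d=1 a=0 clk=0 e=0 b=0 f=0 c=0
t15.Δ2 d=1 a=0 clk=0 e=0 b=0 f=1 c=0
t16.Δ0 d=1 a=0 clk=0 e=0 b=0 f=1 c=0
t16.Δ1 d=1 a=0 clk=1 e=0 b=0 f=1 c=0
t16.Δ2 d=1 a=0 clk=1 e=0 b=1 f=1 c=1
t16.Δ3 d=1 a=1 clk=1 e=1 b=1 f=1 c=1
t17.Δ0 d=1 a=1 clk=1 e=1 b=1 f=1 c=1
t17.Δ1 d=1 a=1 clk=0 e=1 b=1 f=1 c=1

3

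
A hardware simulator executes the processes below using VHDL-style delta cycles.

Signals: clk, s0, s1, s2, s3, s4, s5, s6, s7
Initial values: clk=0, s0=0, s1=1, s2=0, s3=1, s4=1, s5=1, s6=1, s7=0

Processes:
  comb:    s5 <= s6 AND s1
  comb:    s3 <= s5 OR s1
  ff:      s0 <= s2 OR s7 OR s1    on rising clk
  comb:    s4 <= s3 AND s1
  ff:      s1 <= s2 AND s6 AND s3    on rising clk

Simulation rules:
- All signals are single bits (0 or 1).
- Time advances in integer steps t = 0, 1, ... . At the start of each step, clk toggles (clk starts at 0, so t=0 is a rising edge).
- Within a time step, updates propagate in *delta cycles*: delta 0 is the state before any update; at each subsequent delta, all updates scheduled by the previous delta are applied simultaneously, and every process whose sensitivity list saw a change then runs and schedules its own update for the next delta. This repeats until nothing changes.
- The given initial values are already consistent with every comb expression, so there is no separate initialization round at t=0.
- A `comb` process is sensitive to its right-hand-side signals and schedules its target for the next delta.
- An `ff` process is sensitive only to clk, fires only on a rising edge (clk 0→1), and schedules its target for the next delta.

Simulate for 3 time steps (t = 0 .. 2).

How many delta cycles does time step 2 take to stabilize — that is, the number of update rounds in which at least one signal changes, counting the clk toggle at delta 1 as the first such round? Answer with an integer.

2

[bits: s2,s1,s6,s0,s7,s4,clk,s5,s3]
t=0: Δ0=011001011 Δ1=011001111 Δ2=001101111 Δ3=001100101 Δ4=001100100 | 4Δ
t=1: Δ0=001100100 Δ1=001100000 | 1Δ
t=2: Δ0=001100000 Δ1=001100100 Δ2=001000100 | 2Δ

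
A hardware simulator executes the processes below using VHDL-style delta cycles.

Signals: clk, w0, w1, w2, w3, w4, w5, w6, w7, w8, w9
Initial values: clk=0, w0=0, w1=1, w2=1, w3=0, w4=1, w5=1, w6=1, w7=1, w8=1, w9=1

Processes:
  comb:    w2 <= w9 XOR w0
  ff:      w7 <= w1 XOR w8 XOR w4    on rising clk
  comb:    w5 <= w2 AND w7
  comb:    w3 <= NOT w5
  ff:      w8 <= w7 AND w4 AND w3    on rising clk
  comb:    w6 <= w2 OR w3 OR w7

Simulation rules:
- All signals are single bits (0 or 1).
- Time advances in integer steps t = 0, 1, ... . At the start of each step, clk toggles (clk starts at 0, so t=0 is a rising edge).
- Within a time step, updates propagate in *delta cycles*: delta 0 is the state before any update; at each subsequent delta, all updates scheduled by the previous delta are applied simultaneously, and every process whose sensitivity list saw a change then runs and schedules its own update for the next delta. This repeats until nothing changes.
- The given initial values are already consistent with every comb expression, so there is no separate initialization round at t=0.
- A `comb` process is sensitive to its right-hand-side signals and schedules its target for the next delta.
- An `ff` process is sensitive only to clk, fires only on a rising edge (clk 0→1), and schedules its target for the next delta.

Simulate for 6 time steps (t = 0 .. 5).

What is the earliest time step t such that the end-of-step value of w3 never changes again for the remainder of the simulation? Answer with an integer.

2

[bits: w6,w4,w7,w0,w3,w8,w1,clk,w2,w5,w9]
t=0: Δ0=11100110111 Δ1=11100111111 Δ2=11100011111 | 2Δ
t=1: Δ0=11100011111 Δ1=11100010111 | 1Δ
t=2: Δ0=11100010111 Δ1=11100011111 Δ2=11000011111 Δ3=11000011101 Δ4=11001011101 | 4Δ
t=3: Δ0=11001011101 Δ1=11001010101 | 1Δ
t=4: Δ0=11001010101 Δ1=11001011101 | 1Δ
t=5: Δ0=11001011101 Δ1=11001010101 | 1Δ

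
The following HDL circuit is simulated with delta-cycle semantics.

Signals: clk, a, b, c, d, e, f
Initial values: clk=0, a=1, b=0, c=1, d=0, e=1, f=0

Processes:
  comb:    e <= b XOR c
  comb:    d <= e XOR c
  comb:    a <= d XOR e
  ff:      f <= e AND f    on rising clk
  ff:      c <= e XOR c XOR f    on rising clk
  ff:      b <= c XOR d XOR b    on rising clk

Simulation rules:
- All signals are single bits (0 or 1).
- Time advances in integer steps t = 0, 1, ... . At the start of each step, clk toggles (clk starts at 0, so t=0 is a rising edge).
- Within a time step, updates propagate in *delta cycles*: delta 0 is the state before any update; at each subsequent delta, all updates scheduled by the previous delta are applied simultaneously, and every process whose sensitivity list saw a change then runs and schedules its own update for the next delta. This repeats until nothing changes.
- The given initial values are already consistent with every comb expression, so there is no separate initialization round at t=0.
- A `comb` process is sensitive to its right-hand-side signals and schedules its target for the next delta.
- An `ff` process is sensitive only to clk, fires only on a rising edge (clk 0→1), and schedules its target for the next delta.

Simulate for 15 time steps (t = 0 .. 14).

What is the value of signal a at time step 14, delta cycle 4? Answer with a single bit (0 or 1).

1

t0.Δ0 f=0 d=0 a=1 clk=0 b=0 e=1 c=1
t0.Δ1 f=0 d=0 a=1 clk=1 b=0 e=1 c=1
t0.Δ2 f=0 d=0 a=1 clk=1 b=1 e=1 c=0
t0.Δ3 f=0 d=1 a=1 clk=1 b=1 e=1 c=0
t0.Δ4 f=0 d=1 a=0 clk=1 b=1 e=1 c=0
t1.Δ0 f=0 d=1 a=0 clk=1 b=1 e=1 c=0
t1.Δ1 f=0 d=1 a=0 clk=0 b=1 e=1 c=0
t2.Δ0 f=0 d=1 a=0 clk=0 b=1 e=1 c=0
t2.Δ1 f=0 d=1 a=0 clk=1 b=1 e=1 c=0
t2.Δ2 f=0 d=1 a=0 clk=1 b=0 e=1 c=1
t2.Δ3 f=0 d=0 a=0 clk=1 b=0 e=1 c=1
t2.Δ4 f=0 d=0 a=1 clk=1 b=0 e=1 c=1
t3.Δ0 f=0 d=0 a=1 clk=1 b=0 e=1 c=1
t3.Δ1 f=0 d=0 a=1 clk=0 b=0 e=1 c=1
t4.Δ0 f=0 d=0 a=1 clk=0 b=0 e=1 c=1
t4.Δ1 f=0 d=0 a=1 clk=1 b=0 e=1 c=1
t4.Δ2 f=0 d=0 a=1 clk=1 b=1 e=1 c=0
t4.Δ3 f=0 d=1 a=1 clk=1 b=1 e=1 c=0
t4.Δ4 f=0 d=1 a=0 clk=1 b=1 e=1 c=0
t5.Δ0 f=0 d=1 a=0 clk=1 b=1 e=1 c=0
t5.Δ1 f=0 d=1 a=0 clk=0 b=1 e=1 c=0
t6.Δ0 f=0 d=1 a=0 clk=0 b=1 e=1 c=0
t6.Δ1 f=0 d=1 a=0 clk=1 b=1 e=1 c=0
t6.Δ2 f=0 d=1 a=0 clk=1 b=0 e=1 c=1
t6.Δ3 f=0 d=0 a=0 clk=1 b=0 e=1 c=1
t6.Δ4 f=0 d=0 a=1 clk=1 b=0 e=1 c=1
t7.Δ0 f=0 d=0 a=1 clk=1 b=0 e=1 c=1
t7.Δ1 f=0 d=0 a=1 clk=0 b=0 e=1 c=1
t8.Δ0 f=0 d=0 a=1 clk=0 b=0 e=1 c=1
t8.Δ1 f=0 d=0 a=1 clk=1 b=0 e=1 c=1
t8.Δ2 f=0 d=0 a=1 clk=1 b=1 e=1 c=0
t8.Δ3 f=0 d=1 a=1 clk=1 b=1 e=1 c=0
t8.Δ4 f=0 d=1 a=0 clk=1 b=1 e=1 c=0
t9.Δ0 f=0 d=1 a=0 clk=1 b=1 e=1 c=0
t9.Δ1 f=0 d=1 a=0 clk=0 b=1 e=1 c=0
t10.Δ0 f=0 d=1 a=0 clk=0 b=1 e=1 c=0
t10.Δ1 f=0 d=1 a=0 clk=1 b=1 e=1 c=0
t10.Δ2 f=0 d=1 a=0 clk=1 b=0 e=1 c=1
t10.Δ3 f=0 d=0 a=0 clk=1 b=0 e=1 c=1
t10.Δ4 f=0 d=0 a=1 clk=1 b=0 e=1 c=1
t11.Δ0 f=0 d=0 a=1 clk=1 b=0 e=1 c=1
t11.Δ1 f=0 d=0 a=1 clk=0 b=0 e=1 c=1
t12.Δ0 f=0 d=0 a=1 clk=0 b=0 e=1 c=1
t12.Δ1 f=0 d=0 a=1 clk=1 b=0 e=1 c=1
t12.Δ2 f=0 d=0 a=1 clk=1 b=1 e=1 c=0
t12.Δ3 f=0 d=1 a=1 clk=1 b=1 e=1 c=0
t12.Δ4 f=0 d=1 a=0 clk=1 b=1 e=1 c=0
t13.Δ0 f=0 d=1 a=0 clk=1 b=1 e=1 c=0
t13.Δ1 f=0 d=1 a=0 clk=0 b=1 e=1 c=0
t14.Δ0 f=0 d=1 a=0 clk=0 b=1 e=1 c=0
t14.Δ1 f=0 d=1 a=0 clk=1 b=1 e=1 c=0
t14.Δ2 f=0 d=1 a=0 clk=1 b=0 e=1 c=1
t14.Δ3 f=0 d=0 a=0 clk=1 b=0 e=1 c=1
t14.Δ4 f=0 d=0 a=1 clk=1 b=0 e=1 c=1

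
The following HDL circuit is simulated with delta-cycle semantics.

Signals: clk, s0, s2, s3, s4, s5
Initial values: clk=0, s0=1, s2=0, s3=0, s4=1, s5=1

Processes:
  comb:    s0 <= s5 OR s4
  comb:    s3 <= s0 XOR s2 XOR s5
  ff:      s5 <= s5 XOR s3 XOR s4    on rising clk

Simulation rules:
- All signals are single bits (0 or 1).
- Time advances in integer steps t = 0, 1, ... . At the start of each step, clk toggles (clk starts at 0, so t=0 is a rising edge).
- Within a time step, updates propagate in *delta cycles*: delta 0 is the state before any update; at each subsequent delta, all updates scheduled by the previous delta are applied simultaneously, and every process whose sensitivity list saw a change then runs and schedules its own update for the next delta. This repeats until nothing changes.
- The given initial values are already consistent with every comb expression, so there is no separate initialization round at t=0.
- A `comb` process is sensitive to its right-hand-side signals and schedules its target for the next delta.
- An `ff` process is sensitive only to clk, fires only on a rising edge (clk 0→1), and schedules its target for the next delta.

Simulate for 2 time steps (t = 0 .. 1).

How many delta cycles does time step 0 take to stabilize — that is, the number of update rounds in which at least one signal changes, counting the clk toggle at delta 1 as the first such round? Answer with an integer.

[bits: s3,s4,s5,clk,s2,s0]
t=0: Δ0=011001 Δ1=011101 Δ2=010101 Δ3=110101 | 3Δ
t=1: Δ0=110101 Δ1=110001 | 1Δ

3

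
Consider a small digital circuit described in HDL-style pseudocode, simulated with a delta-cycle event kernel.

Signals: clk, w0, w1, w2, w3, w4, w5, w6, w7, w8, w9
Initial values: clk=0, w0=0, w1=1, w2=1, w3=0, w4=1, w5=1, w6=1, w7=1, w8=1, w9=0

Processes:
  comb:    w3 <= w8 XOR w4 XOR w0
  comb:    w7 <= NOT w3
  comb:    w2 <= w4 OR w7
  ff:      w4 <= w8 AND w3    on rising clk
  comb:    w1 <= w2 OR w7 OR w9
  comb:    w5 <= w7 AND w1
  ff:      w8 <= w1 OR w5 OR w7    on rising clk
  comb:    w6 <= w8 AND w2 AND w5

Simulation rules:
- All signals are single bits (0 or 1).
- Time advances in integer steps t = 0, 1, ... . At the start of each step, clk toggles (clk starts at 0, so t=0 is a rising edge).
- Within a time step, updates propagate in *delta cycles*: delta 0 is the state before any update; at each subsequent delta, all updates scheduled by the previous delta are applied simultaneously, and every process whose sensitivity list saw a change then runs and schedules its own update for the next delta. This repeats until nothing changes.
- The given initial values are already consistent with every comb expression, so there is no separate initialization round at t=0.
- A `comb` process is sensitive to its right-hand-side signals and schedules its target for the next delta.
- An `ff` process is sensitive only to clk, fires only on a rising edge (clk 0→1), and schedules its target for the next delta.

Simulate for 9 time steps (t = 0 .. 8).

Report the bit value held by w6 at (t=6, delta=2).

t=0 Δ0: w8=1 w4=1 w6=1 w3=0 w1=1 clk=0 w7=1 w2=1 w9=0 w0=0 w5=1
  Δ1: clk:0→1
  Δ2: w4:1→0
  Δ3: w3:0→1
  Δ4: w7:1→0
  Δ5: w2:1→0, w5:1→0
  Δ6: w6:1→0, w1:1→0
  (6Δ to stable)
t=1 Δ0: w8=1 w4=0 w6=0 w3=1 w1=0 clk=1 w7=0 w2=0 w9=0 w0=0 w5=0
  Δ1: clk:1→0
  (1Δ to stable)
t=2 Δ0: w8=1 w4=0 w6=0 w3=1 w1=0 clk=0 w7=0 w2=0 w9=0 w0=0 w5=0
  Δ1: clk:0→1
  Δ2: w8:1→0, w4:0→1
  Δ3: w2:0→1
  Δ4: w1:0→1
  (4Δ to stable)
t=3 Δ0: w8=0 w4=1 w6=0 w3=1 w1=1 clk=1 w7=0 w2=1 w9=0 w0=0 w5=0
  Δ1: clk:1→0
  (1Δ to stable)
t=4 Δ0: w8=0 w4=1 w6=0 w3=1 w1=1 clk=0 w7=0 w2=1 w9=0 w0=0 w5=0
  Δ1: clk:0→1
  Δ2: w8:0→1, w4:1→0
  Δ3: w2:1→0
  Δ4: w1:1→0
  (4Δ to stable)
t=5 Δ0: w8=1 w4=0 w6=0 w3=1 w1=0 clk=1 w7=0 w2=0 w9=0 w0=0 w5=0
  Δ1: clk:1→0
  (1Δ to stable)
t=6 Δ0: w8=1 w4=0 w6=0 w3=1 w1=0 clk=0 w7=0 w2=0 w9=0 w0=0 w5=0
  Δ1: clk:0→1
  Δ2: w8:1→0, w4:0→1
  Δ3: w2:0→1
  Δ4: w1:0→1
  (4Δ to stable)
t=7 Δ0: w8=0 w4=1 w6=0 w3=1 w1=1 clk=1 w7=0 w2=1 w9=0 w0=0 w5=0
  Δ1: clk:1→0
  (1Δ to stable)
t=8 Δ0: w8=0 w4=1 w6=0 w3=1 w1=1 clk=0 w7=0 w2=1 w9=0 w0=0 w5=0
  Δ1: clk:0→1
  Δ2: w8:0→1, w4:1→0
  Δ3: w2:1→0
  Δ4: w1:1→0
  (4Δ to stable)

0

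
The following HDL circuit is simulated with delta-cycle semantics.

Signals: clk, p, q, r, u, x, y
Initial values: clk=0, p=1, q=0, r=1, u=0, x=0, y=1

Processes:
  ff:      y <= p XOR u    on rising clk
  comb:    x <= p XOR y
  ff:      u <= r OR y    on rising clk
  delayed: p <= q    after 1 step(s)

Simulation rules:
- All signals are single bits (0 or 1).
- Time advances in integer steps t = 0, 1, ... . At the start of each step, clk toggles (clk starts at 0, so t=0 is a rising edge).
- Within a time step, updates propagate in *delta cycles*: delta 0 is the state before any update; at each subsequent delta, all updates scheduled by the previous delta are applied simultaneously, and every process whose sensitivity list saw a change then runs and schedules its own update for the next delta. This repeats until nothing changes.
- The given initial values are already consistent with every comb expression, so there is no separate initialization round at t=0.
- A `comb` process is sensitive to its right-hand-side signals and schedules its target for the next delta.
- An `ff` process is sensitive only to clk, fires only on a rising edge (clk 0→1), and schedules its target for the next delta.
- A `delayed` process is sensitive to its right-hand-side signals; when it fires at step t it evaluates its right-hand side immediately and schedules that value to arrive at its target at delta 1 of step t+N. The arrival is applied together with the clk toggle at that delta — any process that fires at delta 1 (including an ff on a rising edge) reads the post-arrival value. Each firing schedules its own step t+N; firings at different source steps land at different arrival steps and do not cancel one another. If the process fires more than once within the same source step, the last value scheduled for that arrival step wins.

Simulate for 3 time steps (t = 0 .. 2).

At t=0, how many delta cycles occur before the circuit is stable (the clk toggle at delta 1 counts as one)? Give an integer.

2

[bits: u,y,clk,r,x,q,p]
t=0: Δ0=0101001 Δ1=0111001 Δ2=1111001 | 2Δ
t=1: Δ0=1111001 Δ1=1101001 | 1Δ
t=2: Δ0=1101001 Δ1=1111001 Δ2=1011001 Δ3=1011101 | 3Δ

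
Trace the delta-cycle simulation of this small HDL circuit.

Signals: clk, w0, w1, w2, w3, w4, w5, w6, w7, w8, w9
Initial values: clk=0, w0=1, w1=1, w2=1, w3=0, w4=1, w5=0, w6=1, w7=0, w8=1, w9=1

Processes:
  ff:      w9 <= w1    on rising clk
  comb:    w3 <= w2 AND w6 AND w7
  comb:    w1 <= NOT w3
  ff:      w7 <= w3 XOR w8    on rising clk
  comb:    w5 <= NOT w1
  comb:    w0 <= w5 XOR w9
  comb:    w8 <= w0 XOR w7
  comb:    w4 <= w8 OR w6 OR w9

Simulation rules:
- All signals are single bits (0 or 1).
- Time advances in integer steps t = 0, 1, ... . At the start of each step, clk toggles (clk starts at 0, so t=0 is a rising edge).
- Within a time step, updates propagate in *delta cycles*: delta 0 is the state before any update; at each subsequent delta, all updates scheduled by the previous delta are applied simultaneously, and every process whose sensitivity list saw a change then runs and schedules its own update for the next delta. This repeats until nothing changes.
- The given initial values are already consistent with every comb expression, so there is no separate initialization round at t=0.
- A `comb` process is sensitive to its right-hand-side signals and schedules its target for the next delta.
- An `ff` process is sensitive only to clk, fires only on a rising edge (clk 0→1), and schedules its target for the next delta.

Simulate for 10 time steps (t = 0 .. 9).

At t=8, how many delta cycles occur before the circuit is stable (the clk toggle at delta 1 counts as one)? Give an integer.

t=0 Δ0: w2=1 w7=0 w9=1 w8=1 w4=1 w1=1 w0=1 w5=0 clk=0 w6=1 w3=0
  Δ1: clk:0→1
  Δ2: w7:0→1
  Δ3: w8:1→0, w3:0→1
  Δ4: w1:1→0
  Δ5: w5:0→1
  Δ6: w0:1→0
  Δ7: w8:0→1
  (7Δ to stable)
t=1 Δ0: w2=1 w7=1 w9=1 w8=1 w4=1 w1=0 w0=0 w5=1 clk=1 w6=1 w3=1
  Δ1: clk:1→0
  (1Δ to stable)
t=2 Δ0: w2=1 w7=1 w9=1 w8=1 w4=1 w1=0 w0=0 w5=1 clk=0 w6=1 w3=1
  Δ1: clk:0→1
  Δ2: w7:1→0, w9:1→0
  Δ3: w8:1→0, w0:0→1, w3:1→0
  Δ4: w8:0→1, w1:0→1
  Δ5: w5:1→0
  Δ6: w0:1→0
  Δ7: w8:1→0
  (7Δ to stable)
t=3 Δ0: w2=1 w7=0 w9=0 w8=0 w4=1 w1=1 w0=0 w5=0 clk=1 w6=1 w3=0
  Δ1: clk:1→0
  (1Δ to stable)
t=4 Δ0: w2=1 w7=0 w9=0 w8=0 w4=1 w1=1 w0=0 w5=0 clk=0 w6=1 w3=0
  Δ1: clk:0→1
  Δ2: w9:0→1
  Δ3: w0:0→1
  Δ4: w8:0→1
  (4Δ to stable)
t=5 Δ0: w2=1 w7=0 w9=1 w8=1 w4=1 w1=1 w0=1 w5=0 clk=1 w6=1 w3=0
  Δ1: clk:1→0
  (1Δ to stable)
t=6 Δ0: w2=1 w7=0 w9=1 w8=1 w4=1 w1=1 w0=1 w5=0 clk=0 w6=1 w3=0
  Δ1: clk:0→1
  Δ2: w7:0→1
  Δ3: w8:1→0, w3:0→1
  Δ4: w1:1→0
  Δ5: w5:0→1
  Δ6: w0:1→0
  Δ7: w8:0→1
  (7Δ to stable)
t=7 Δ0: w2=1 w7=1 w9=1 w8=1 w4=1 w1=0 w0=0 w5=1 clk=1 w6=1 w3=1
  Δ1: clk:1→0
  (1Δ to stable)
t=8 Δ0: w2=1 w7=1 w9=1 w8=1 w4=1 w1=0 w0=0 w5=1 clk=0 w6=1 w3=1
  Δ1: clk:0→1
  Δ2: w7:1→0, w9:1→0
  Δ3: w8:1→0, w0:0→1, w3:1→0
  Δ4: w8:0→1, w1:0→1
  Δ5: w5:1→0
  Δ6: w0:1→0
  Δ7: w8:1→0
  (7Δ to stable)
t=9 Δ0: w2=1 w7=0 w9=0 w8=0 w4=1 w1=1 w0=0 w5=0 clk=1 w6=1 w3=0
  Δ1: clk:1→0
  (1Δ to stable)

7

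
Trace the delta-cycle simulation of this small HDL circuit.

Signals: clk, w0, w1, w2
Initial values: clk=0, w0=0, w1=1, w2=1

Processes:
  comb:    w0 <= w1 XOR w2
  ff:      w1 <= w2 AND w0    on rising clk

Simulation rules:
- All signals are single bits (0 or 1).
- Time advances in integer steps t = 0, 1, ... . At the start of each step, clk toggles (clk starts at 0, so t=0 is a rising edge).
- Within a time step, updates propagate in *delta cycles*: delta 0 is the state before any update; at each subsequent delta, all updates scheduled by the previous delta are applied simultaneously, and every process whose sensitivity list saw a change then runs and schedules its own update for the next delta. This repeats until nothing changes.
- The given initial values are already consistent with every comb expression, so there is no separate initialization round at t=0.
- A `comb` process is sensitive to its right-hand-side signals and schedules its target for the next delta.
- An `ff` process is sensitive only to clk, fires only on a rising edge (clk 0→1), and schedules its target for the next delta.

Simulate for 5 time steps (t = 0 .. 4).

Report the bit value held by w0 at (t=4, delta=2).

0

t0.Δ0 w2=1 w0=0 clk=0 w1=1
t0.Δ1 w2=1 w0=0 clk=1 w1=1
t0.Δ2 w2=1 w0=0 clk=1 w1=0
t0.Δ3 w2=1 w0=1 clk=1 w1=0
t1.Δ0 w2=1 w0=1 clk=1 w1=0
t1.Δ1 w2=1 w0=1 clk=0 w1=0
t2.Δ0 w2=1 w0=1 clk=0 w1=0
t2.Δ1 w2=1 w0=1 clk=1 w1=0
t2.Δ2 w2=1 w0=1 clk=1 w1=1
t2.Δ3 w2=1 w0=0 clk=1 w1=1
t3.Δ0 w2=1 w0=0 clk=1 w1=1
t3.Δ1 w2=1 w0=0 clk=0 w1=1
t4.Δ0 w2=1 w0=0 clk=0 w1=1
t4.Δ1 w2=1 w0=0 clk=1 w1=1
t4.Δ2 w2=1 w0=0 clk=1 w1=0
t4.Δ3 w2=1 w0=1 clk=1 w1=0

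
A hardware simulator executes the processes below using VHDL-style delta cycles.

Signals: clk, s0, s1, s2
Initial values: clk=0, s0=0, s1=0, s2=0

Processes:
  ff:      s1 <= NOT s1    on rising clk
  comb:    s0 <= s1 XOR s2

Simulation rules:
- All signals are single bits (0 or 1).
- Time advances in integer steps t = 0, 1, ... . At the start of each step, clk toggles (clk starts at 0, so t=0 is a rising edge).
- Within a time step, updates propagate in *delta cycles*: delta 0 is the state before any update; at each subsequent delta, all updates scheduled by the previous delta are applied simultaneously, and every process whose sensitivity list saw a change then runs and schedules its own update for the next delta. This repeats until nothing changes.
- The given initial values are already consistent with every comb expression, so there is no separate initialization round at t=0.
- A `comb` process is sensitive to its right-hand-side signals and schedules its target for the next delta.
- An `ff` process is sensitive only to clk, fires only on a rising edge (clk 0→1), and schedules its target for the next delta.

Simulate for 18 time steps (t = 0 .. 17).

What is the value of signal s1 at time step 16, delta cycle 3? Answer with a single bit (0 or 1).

1

t=0 Δ0: s1=0 clk=0 s2=0 s0=0
  Δ1: clk:0→1
  Δ2: s1:0→1
  Δ3: s0:0→1
  (3Δ to stable)
t=1 Δ0: s1=1 clk=1 s2=0 s0=1
  Δ1: clk:1→0
  (1Δ to stable)
t=2 Δ0: s1=1 clk=0 s2=0 s0=1
  Δ1: clk:0→1
  Δ2: s1:1→0
  Δ3: s0:1→0
  (3Δ to stable)
t=3 Δ0: s1=0 clk=1 s2=0 s0=0
  Δ1: clk:1→0
  (1Δ to stable)
t=4 Δ0: s1=0 clk=0 s2=0 s0=0
  Δ1: clk:0→1
  Δ2: s1:0→1
  Δ3: s0:0→1
  (3Δ to stable)
t=5 Δ0: s1=1 clk=1 s2=0 s0=1
  Δ1: clk:1→0
  (1Δ to stable)
t=6 Δ0: s1=1 clk=0 s2=0 s0=1
  Δ1: clk:0→1
  Δ2: s1:1→0
  Δ3: s0:1→0
  (3Δ to stable)
t=7 Δ0: s1=0 clk=1 s2=0 s0=0
  Δ1: clk:1→0
  (1Δ to stable)
t=8 Δ0: s1=0 clk=0 s2=0 s0=0
  Δ1: clk:0→1
  Δ2: s1:0→1
  Δ3: s0:0→1
  (3Δ to stable)
t=9 Δ0: s1=1 clk=1 s2=0 s0=1
  Δ1: clk:1→0
  (1Δ to stable)
t=10 Δ0: s1=1 clk=0 s2=0 s0=1
  Δ1: clk:0→1
  Δ2: s1:1→0
  Δ3: s0:1→0
  (3Δ to stable)
t=11 Δ0: s1=0 clk=1 s2=0 s0=0
  Δ1: clk:1→0
  (1Δ to stable)
t=12 Δ0: s1=0 clk=0 s2=0 s0=0
  Δ1: clk:0→1
  Δ2: s1:0→1
  Δ3: s0:0→1
  (3Δ to stable)
t=13 Δ0: s1=1 clk=1 s2=0 s0=1
  Δ1: clk:1→0
  (1Δ to stable)
t=14 Δ0: s1=1 clk=0 s2=0 s0=1
  Δ1: clk:0→1
  Δ2: s1:1→0
  Δ3: s0:1→0
  (3Δ to stable)
t=15 Δ0: s1=0 clk=1 s2=0 s0=0
  Δ1: clk:1→0
  (1Δ to stable)
t=16 Δ0: s1=0 clk=0 s2=0 s0=0
  Δ1: clk:0→1
  Δ2: s1:0→1
  Δ3: s0:0→1
  (3Δ to stable)
t=17 Δ0: s1=1 clk=1 s2=0 s0=1
  Δ1: clk:1→0
  (1Δ to stable)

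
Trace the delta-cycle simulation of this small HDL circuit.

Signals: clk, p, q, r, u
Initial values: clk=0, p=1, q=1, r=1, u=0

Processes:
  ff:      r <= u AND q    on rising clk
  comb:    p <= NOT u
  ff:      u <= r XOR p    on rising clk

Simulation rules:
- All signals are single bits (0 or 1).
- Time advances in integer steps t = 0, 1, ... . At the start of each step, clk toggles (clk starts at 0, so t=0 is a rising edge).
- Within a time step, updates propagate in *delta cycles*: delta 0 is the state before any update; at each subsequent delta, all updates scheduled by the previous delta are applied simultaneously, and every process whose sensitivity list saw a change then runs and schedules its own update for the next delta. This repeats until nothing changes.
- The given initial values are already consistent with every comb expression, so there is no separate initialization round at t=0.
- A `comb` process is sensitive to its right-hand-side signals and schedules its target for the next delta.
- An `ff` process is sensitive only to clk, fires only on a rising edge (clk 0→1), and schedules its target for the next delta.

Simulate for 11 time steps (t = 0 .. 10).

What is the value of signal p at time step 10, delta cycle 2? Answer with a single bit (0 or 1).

t=0 Δ0: clk=0 u=0 q=1 p=1 r=1
  Δ1: clk:0→1
  Δ2: r:1→0
  (2Δ to stable)
t=1 Δ0: clk=1 u=0 q=1 p=1 r=0
  Δ1: clk:1→0
  (1Δ to stable)
t=2 Δ0: clk=0 u=0 q=1 p=1 r=0
  Δ1: clk:0→1
  Δ2: u:0→1
  Δ3: p:1→0
  (3Δ to stable)
t=3 Δ0: clk=1 u=1 q=1 p=0 r=0
  Δ1: clk:1→0
  (1Δ to stable)
t=4 Δ0: clk=0 u=1 q=1 p=0 r=0
  Δ1: clk:0→1
  Δ2: u:1→0, r:0→1
  Δ3: p:0→1
  (3Δ to stable)
t=5 Δ0: clk=1 u=0 q=1 p=1 r=1
  Δ1: clk:1→0
  (1Δ to stable)
t=6 Δ0: clk=0 u=0 q=1 p=1 r=1
  Δ1: clk:0→1
  Δ2: r:1→0
  (2Δ to stable)
t=7 Δ0: clk=1 u=0 q=1 p=1 r=0
  Δ1: clk:1→0
  (1Δ to stable)
t=8 Δ0: clk=0 u=0 q=1 p=1 r=0
  Δ1: clk:0→1
  Δ2: u:0→1
  Δ3: p:1→0
  (3Δ to stable)
t=9 Δ0: clk=1 u=1 q=1 p=0 r=0
  Δ1: clk:1→0
  (1Δ to stable)
t=10 Δ0: clk=0 u=1 q=1 p=0 r=0
  Δ1: clk:0→1
  Δ2: u:1→0, r:0→1
  Δ3: p:0→1
  (3Δ to stable)

0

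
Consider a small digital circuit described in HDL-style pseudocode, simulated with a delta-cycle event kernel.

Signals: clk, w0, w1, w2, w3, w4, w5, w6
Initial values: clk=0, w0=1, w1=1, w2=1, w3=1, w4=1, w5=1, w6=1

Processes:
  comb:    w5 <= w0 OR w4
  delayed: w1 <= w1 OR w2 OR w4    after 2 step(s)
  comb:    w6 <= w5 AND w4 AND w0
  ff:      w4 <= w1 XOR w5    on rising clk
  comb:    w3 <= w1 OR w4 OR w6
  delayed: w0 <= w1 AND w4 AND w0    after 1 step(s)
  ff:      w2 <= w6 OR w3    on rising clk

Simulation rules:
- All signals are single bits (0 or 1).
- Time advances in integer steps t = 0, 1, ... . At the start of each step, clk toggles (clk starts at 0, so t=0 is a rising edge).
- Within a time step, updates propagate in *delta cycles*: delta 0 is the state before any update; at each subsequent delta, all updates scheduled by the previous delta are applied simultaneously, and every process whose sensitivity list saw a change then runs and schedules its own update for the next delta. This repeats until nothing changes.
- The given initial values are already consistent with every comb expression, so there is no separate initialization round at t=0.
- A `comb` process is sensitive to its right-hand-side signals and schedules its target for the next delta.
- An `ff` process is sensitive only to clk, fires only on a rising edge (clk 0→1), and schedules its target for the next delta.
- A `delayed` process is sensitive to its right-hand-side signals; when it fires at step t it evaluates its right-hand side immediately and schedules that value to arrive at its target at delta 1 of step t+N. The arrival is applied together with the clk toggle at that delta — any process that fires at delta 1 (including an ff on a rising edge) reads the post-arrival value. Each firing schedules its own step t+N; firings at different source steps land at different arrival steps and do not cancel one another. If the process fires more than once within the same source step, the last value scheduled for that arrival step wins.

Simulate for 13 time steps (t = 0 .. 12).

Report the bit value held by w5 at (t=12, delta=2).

[bits: w6,w3,w2,w4,w1,clk,w0,w5]
t=0: Δ0=11111011 Δ1=11111111 Δ2=11101111 Δ3=01101111 | 3Δ
t=1: Δ0=01101111 Δ1=01101001 Δ2=01101000 | 2Δ
t=2: Δ0=01101000 Δ1=01101100 Δ2=01111100 Δ3=01111101 | 3Δ
t=3: Δ0=01111101 Δ1=01111001 | 1Δ
t=4: Δ0=01111001 Δ1=01111101 Δ2=01101101 Δ3=01101100 | 3Δ
t=5: Δ0=01101100 Δ1=01101000 | 1Δ
t=6: Δ0=01101000 Δ1=01101100 Δ2=01111100 Δ3=01111101 | 3Δ
t=7: Δ0=01111101 Δ1=01111001 | 1Δ
t=8: Δ0=01111001 Δ1=01111101 Δ2=01101101 Δ3=01101100 | 3Δ
t=9: Δ0=01101100 Δ1=01101000 | 1Δ
t=10: Δ0=01101000 Δ1=01101100 Δ2=01111100 Δ3=01111101 | 3Δ
t=11: Δ0=01111101 Δ1=01111001 | 1Δ
t=12: Δ0=01111001 Δ1=01111101 Δ2=01101101 Δ3=01101100 | 3Δ

1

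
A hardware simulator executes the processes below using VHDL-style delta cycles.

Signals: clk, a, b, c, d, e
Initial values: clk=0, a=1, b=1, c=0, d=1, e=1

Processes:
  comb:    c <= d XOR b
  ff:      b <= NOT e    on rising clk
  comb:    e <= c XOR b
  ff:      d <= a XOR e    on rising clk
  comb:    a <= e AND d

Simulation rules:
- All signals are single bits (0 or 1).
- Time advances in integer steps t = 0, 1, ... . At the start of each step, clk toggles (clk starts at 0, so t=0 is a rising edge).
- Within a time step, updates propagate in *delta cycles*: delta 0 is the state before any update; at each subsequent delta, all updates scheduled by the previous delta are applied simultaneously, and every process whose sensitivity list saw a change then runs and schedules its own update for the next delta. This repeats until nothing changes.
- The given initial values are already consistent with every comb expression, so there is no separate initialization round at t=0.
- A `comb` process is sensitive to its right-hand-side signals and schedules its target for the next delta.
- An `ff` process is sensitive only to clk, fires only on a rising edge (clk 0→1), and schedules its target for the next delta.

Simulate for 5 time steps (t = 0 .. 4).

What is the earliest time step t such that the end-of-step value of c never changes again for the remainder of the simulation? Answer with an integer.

t=0 Δ0: a=1 e=1 c=0 d=1 clk=0 b=1
  Δ1: clk:0→1
  Δ2: d:1→0, b:1→0
  Δ3: a:1→0, e:1→0
  (3Δ to stable)
t=1 Δ0: a=0 e=0 c=0 d=0 clk=1 b=0
  Δ1: clk:1→0
  (1Δ to stable)
t=2 Δ0: a=0 e=0 c=0 d=0 clk=0 b=0
  Δ1: clk:0→1
  Δ2: b:0→1
  Δ3: e:0→1, c:0→1
  Δ4: e:1→0
  (4Δ to stable)
t=3 Δ0: a=0 e=0 c=1 d=0 clk=1 b=1
  Δ1: clk:1→0
  (1Δ to stable)
t=4 Δ0: a=0 e=0 c=1 d=0 clk=0 b=1
  Δ1: clk:0→1
  (1Δ to stable)

2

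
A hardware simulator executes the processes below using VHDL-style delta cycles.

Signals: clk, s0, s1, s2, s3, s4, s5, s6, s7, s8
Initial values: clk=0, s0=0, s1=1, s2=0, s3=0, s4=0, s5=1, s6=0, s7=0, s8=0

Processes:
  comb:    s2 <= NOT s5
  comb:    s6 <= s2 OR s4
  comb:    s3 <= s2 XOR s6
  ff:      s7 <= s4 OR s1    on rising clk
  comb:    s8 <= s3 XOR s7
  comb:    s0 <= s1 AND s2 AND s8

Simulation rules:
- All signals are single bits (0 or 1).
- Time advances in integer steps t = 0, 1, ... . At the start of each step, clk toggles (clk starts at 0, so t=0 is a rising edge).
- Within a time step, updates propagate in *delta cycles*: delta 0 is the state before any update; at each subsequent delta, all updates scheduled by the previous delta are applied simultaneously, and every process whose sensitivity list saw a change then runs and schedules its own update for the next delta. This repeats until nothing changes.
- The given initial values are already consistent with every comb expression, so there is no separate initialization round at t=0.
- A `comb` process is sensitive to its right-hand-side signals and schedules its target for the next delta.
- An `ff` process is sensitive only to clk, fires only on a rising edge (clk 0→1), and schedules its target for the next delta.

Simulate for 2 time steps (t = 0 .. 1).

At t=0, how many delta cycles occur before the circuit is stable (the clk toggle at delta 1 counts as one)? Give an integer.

3

t=0 Δ0: clk=0 s3=0 s6=0 s2=0 s7=0 s8=0 s4=0 s1=1 s0=0 s5=1
  Δ1: clk:0→1
  Δ2: s7:0→1
  Δ3: s8:0→1
  (3Δ to stable)
t=1 Δ0: clk=1 s3=0 s6=0 s2=0 s7=1 s8=1 s4=0 s1=1 s0=0 s5=1
  Δ1: clk:1→0
  (1Δ to stable)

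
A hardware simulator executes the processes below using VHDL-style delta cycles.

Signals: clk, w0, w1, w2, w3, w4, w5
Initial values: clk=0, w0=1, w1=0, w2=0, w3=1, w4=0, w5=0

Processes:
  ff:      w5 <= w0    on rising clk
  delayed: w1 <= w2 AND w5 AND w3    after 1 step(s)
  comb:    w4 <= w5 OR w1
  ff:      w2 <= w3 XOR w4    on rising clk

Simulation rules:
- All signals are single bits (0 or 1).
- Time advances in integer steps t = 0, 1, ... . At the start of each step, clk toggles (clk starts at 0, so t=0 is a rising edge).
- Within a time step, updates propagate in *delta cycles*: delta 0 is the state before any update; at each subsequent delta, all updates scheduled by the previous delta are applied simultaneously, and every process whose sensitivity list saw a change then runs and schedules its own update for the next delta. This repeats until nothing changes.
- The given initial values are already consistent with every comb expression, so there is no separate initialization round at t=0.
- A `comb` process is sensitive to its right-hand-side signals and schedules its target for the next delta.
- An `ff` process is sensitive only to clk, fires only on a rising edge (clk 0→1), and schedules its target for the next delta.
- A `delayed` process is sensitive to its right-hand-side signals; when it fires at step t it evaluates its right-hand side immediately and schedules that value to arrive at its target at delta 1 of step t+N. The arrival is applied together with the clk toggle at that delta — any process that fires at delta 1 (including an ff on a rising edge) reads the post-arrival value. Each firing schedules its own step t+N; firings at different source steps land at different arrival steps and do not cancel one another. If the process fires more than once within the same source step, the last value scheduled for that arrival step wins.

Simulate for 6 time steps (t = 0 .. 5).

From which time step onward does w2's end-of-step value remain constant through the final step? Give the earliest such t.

2

t=0 Δ0: w3=1 clk=0 w2=0 w1=0 w5=0 w0=1 w4=0
  Δ1: clk:0→1
  Δ2: w2:0→1, w5:0→1
  Δ3: w4:0→1
  (3Δ to stable)
t=1 Δ0: w3=1 clk=1 w2=1 w1=0 w5=1 w0=1 w4=1
  Δ1: clk:1→0, w1:0→1
  (1Δ to stable)
t=2 Δ0: w3=1 clk=0 w2=1 w1=1 w5=1 w0=1 w4=1
  Δ1: clk:0→1
  Δ2: w2:1→0
  (2Δ to stable)
t=3 Δ0: w3=1 clk=1 w2=0 w1=1 w5=1 w0=1 w4=1
  Δ1: clk:1→0, w1:1→0
  (1Δ to stable)
t=4 Δ0: w3=1 clk=0 w2=0 w1=0 w5=1 w0=1 w4=1
  Δ1: clk:0→1
  (1Δ to stable)
t=5 Δ0: w3=1 clk=1 w2=0 w1=0 w5=1 w0=1 w4=1
  Δ1: clk:1→0
  (1Δ to stable)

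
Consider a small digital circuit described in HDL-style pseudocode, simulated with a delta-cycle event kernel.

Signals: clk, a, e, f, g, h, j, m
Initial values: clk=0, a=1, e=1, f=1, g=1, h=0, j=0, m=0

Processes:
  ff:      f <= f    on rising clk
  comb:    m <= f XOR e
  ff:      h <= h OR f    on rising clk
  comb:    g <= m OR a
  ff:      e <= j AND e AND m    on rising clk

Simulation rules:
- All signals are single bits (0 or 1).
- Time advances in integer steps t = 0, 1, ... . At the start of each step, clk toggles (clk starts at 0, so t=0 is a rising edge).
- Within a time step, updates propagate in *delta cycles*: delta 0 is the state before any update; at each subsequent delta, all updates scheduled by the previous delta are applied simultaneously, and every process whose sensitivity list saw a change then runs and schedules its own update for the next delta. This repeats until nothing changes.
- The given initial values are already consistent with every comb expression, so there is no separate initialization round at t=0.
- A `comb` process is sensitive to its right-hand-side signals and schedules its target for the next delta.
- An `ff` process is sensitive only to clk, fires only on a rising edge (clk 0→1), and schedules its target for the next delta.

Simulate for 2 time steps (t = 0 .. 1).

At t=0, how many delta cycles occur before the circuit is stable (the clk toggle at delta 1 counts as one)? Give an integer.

3

t=0 Δ0: g=1 clk=0 j=0 f=1 e=1 h=0 m=0 a=1
  Δ1: clk:0→1
  Δ2: e:1→0, h:0→1
  Δ3: m:0→1
  (3Δ to stable)
t=1 Δ0: g=1 clk=1 j=0 f=1 e=0 h=1 m=1 a=1
  Δ1: clk:1→0
  (1Δ to stable)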